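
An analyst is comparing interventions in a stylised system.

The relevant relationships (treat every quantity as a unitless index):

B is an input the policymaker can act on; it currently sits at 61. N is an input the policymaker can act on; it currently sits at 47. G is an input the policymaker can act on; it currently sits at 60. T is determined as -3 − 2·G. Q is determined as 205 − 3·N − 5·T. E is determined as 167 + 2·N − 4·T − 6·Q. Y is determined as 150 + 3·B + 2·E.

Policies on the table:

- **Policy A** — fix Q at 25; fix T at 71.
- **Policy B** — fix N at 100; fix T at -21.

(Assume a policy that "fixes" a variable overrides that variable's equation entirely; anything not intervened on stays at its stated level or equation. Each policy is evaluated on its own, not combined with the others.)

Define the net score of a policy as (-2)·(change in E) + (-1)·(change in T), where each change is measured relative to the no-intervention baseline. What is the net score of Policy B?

-7526

Baseline:
  N = 47
  G = 60
  T = -3 − 2·60 = -123
  Q = 205 − 3·47 − 5·(-123) = 679
  E = 167 + 2·47 − 4·(-123) − 6·679 = -3321
Policy B (N := 100, T := -21):
  N = 100
  G = 60
  T = -21
  Q = 205 − 3·100 − 5·(-21) = 10
  E = 167 + 2·100 − 4·(-21) − 6·10 = 391
ΔE = 391 − (-3321) = 3712; ΔT = -21 − (-123) = 102
Score = (-2)·3712 + (-1)·102 = -7526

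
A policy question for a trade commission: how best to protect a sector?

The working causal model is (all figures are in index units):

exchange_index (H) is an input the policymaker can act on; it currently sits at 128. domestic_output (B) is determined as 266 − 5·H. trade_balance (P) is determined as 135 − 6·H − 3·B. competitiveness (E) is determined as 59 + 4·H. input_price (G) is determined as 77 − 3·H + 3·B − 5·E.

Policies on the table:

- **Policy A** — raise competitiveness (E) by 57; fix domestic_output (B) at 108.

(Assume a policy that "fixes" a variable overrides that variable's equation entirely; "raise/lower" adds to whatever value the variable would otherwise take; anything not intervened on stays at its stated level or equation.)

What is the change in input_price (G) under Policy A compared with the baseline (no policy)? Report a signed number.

1161

Baseline:
  H = 128
  B = 266 − 5·128 = -374
  E = 59 + 4·128 = 571
  G = 77 − 3·128 + 3·(-374) − 5·571 = -4284
Policy A (E + 57, B := 108):
  H = 128
  B = 108
  E = 59 + 4·128 (+57 from intervention) = 628
  G = 77 − 3·128 + 3·108 − 5·628 = -3123
Change in G: -3123 − (-4284) = 1161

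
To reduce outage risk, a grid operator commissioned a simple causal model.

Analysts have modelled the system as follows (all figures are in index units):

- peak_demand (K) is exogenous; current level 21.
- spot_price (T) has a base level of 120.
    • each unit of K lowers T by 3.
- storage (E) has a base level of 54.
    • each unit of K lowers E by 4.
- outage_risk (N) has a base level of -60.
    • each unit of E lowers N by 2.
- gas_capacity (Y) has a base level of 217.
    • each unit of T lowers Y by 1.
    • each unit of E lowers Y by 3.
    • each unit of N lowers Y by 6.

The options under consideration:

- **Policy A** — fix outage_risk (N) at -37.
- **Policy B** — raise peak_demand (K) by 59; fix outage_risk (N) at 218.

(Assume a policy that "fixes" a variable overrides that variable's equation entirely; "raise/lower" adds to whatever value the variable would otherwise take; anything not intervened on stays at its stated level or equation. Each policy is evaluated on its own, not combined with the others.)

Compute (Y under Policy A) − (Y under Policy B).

Policy A (N := -37):
  K = 21
  T = 120 − 3·21 = 57
  E = 54 − 4·21 = -30
  N = -37
  Y = 217 − 57 − 3·(-30) − 6·(-37) = 472
Policy B (K + 59, N := 218):
  K = 21 + 59 = 80
  T = 120 − 3·80 = -120
  E = 54 − 4·80 = -266
  N = 218
  Y = 217 − (-120) − 3·(-266) − 6·218 = -173
Y: 472 − (-173) = 645

645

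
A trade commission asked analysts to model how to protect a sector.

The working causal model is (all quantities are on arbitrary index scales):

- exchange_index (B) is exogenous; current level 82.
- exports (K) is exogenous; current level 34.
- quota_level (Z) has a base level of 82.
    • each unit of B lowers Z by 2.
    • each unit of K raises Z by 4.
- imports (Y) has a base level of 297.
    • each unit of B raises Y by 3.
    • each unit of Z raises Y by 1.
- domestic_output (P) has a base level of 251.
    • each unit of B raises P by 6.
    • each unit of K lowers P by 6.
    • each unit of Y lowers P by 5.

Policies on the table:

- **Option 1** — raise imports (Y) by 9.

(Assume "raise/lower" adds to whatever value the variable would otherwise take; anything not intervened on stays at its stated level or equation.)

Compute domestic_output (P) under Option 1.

-2491

Option 1 (Y + 9):
  B = 82
  K = 34
  Z = 82 − 2·82 + 4·34 = 54
  Y = 297 + 3·82 + 54 (+9 from intervention) = 606
  P = 251 + 6·82 − 6·34 − 5·606 = -2491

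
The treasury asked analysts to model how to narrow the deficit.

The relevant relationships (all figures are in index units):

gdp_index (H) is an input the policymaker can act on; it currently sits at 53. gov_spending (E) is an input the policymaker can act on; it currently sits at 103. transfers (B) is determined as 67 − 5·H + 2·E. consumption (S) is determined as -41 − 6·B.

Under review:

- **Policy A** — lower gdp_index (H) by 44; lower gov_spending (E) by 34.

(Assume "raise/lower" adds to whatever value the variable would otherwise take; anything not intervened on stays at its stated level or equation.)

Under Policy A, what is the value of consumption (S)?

Policy A (H − 44, E − 34):
  H = 53 − 44 = 9
  E = 103 − 34 = 69
  B = 67 − 5·9 + 2·69 = 160
  S = -41 − 6·160 = -1001

-1001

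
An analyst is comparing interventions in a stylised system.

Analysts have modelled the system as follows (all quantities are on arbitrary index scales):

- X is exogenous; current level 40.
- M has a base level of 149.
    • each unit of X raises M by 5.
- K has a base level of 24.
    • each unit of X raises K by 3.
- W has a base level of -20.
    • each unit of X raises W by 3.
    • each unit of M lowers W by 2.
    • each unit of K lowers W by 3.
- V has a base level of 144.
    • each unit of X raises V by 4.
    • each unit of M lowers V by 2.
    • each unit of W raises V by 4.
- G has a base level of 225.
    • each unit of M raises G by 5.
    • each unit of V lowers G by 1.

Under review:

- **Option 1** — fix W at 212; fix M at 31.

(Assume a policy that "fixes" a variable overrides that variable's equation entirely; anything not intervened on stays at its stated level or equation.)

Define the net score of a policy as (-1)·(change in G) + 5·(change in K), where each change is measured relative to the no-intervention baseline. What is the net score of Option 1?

Baseline:
  X = 40
  M = 149 + 5·40 = 349
  K = 24 + 3·40 = 144
  W = -20 + 3·40 − 2·349 − 3·144 = -1030
  V = 144 + 4·40 − 2·349 + 4·(-1030) = -4514
  G = 225 + 5·349 − (-4514) = 6484
Option 1 (W := 212, M := 31):
  X = 40
  M = 31
  K = 24 + 3·40 = 144
  W = 212
  V = 144 + 4·40 − 2·31 + 4·212 = 1090
  G = 225 + 5·31 − 1090 = -710
ΔG = -710 − 6484 = -7194; ΔK = 144 − 144 = 0
Score = (-1)·(-7194) + 5·0 = 7194

7194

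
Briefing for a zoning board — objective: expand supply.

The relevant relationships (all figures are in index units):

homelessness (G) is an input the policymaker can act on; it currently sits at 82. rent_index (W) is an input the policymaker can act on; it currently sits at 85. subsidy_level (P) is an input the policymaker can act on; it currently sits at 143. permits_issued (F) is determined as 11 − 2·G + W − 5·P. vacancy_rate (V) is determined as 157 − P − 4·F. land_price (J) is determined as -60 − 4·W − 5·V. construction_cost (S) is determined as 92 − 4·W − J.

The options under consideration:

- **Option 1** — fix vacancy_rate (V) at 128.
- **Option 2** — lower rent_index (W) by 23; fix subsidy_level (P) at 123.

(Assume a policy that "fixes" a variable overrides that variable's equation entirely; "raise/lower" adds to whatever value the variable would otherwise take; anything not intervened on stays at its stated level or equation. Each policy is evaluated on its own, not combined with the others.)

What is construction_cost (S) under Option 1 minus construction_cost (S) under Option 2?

-13650

Option 1 (V := 128):
  G = 82
  W = 85
  P = 143
  F = 11 − 2·82 + 85 − 5·143 = -783
  V = 128
  J = -60 − 4·85 − 5·128 = -1040
  S = 92 − 4·85 − (-1040) = 792
Option 2 (W − 23, P := 123):
  G = 82
  W = 85 − 23 = 62
  P = 123
  F = 11 − 2·82 + 62 − 5·123 = -706
  V = 157 − 123 − 4·(-706) = 2858
  J = -60 − 4·62 − 5·2858 = -14598
  S = 92 − 4·62 − (-14598) = 14442
S: 792 − 14442 = -13650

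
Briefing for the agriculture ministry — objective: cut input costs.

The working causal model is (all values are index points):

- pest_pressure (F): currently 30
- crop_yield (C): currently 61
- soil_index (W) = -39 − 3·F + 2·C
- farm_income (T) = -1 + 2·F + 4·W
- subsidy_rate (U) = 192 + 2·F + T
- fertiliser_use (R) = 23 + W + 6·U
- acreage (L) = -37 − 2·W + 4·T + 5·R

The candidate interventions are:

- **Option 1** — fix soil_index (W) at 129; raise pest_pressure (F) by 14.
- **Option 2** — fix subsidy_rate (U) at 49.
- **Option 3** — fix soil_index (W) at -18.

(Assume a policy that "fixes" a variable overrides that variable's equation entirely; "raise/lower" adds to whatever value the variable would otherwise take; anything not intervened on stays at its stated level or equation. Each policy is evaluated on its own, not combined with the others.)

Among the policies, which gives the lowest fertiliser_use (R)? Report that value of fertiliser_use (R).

Option 1 (W := 129, F + 14):
  F = 30 + 14 = 44
  C = 61
  W = 129
  T = -1 + 2·44 + 4·129 = 603
  U = 192 + 2·44 + 603 = 883
  R = 23 + 129 + 6·883 = 5450
Option 2 (U := 49):
  F = 30
  C = 61
  W = -39 − 3·30 + 2·61 = -7
  T = -1 + 2·30 + 4·(-7) = 31
  U = 49
  R = 23 + (-7) + 6·49 = 310
Option 3 (W := -18):
  F = 30
  C = 61
  W = -18
  T = -1 + 2·30 + 4·(-18) = -13
  U = 192 + 2·30 + (-13) = 239
  R = 23 + (-18) + 6·239 = 1439
Comparing — Option 1: R=5450, Option 2: R=310, Option 3: R=1439. Lowest is 310 (Option 2).

310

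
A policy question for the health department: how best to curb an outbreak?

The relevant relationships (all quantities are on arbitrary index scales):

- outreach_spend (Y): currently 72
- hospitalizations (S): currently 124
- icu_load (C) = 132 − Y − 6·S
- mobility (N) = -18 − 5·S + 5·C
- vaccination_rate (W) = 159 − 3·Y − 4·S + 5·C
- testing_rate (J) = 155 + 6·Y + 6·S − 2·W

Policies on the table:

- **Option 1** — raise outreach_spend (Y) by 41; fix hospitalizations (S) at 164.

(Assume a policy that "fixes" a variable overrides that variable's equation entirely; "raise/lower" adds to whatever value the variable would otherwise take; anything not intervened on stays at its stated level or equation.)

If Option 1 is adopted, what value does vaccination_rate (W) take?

-5661

Option 1 (Y + 41, S := 164):
  Y = 72 + 41 = 113
  S = 164
  C = 132 − 113 − 6·164 = -965
  W = 159 − 3·113 − 4·164 + 5·(-965) = -5661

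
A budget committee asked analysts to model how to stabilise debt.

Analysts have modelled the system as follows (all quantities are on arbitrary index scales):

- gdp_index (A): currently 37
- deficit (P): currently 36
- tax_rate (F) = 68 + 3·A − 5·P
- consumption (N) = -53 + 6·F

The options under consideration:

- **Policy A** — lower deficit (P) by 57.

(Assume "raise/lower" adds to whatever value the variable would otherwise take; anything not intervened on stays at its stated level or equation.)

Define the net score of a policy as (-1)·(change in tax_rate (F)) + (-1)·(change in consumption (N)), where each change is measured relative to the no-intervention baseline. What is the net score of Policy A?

Baseline:
  A = 37
  P = 36
  F = 68 + 3·37 − 5·36 = -1
  N = -53 + 6·(-1) = -59
Policy A (P − 57):
  A = 37
  P = 36 − 57 = -21
  F = 68 + 3·37 − 5·(-21) = 284
  N = -53 + 6·284 = 1651
ΔF = 284 − (-1) = 285; ΔN = 1651 − (-59) = 1710
Score = (-1)·285 + (-1)·1710 = -1995

-1995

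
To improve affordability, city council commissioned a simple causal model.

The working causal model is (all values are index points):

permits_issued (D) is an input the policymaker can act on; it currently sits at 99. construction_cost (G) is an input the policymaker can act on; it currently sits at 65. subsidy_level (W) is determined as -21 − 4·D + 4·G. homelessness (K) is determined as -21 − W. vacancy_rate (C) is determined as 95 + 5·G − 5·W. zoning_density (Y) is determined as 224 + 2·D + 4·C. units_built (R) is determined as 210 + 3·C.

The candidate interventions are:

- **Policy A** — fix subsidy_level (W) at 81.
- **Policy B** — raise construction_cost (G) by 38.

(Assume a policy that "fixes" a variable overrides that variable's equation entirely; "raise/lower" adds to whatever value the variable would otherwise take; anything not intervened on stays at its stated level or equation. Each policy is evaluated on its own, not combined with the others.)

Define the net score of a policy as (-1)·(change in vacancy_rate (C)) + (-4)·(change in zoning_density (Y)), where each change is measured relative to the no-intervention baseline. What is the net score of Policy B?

Baseline:
  D = 99
  G = 65
  W = -21 − 4·99 + 4·65 = -157
  C = 95 + 5·65 − 5·(-157) = 1205
  Y = 224 + 2·99 + 4·1205 = 5242
Policy B (G + 38):
  D = 99
  G = 65 + 38 = 103
  W = -21 − 4·99 + 4·103 = -5
  C = 95 + 5·103 − 5·(-5) = 635
  Y = 224 + 2·99 + 4·635 = 2962
ΔC = 635 − 1205 = -570; ΔY = 2962 − 5242 = -2280
Score = (-1)·(-570) + (-4)·(-2280) = 9690

9690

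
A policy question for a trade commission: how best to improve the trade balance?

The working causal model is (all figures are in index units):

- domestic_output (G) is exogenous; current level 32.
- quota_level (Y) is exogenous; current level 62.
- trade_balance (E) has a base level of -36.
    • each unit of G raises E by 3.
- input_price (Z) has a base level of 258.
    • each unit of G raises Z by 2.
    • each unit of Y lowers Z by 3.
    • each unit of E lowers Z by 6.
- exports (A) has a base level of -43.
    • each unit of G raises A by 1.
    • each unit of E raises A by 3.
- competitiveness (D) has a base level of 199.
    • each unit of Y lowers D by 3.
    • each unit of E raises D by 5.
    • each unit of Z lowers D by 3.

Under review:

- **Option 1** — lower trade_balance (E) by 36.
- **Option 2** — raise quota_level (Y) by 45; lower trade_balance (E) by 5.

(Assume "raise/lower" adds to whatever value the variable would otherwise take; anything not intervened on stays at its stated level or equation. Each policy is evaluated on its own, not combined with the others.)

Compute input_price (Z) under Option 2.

Option 2 (Y + 45, E − 5):
  G = 32
  Y = 62 + 45 = 107
  E = -36 + 3·32 (−5 from intervention) = 55
  Z = 258 + 2·32 − 3·107 − 6·55 = -329

-329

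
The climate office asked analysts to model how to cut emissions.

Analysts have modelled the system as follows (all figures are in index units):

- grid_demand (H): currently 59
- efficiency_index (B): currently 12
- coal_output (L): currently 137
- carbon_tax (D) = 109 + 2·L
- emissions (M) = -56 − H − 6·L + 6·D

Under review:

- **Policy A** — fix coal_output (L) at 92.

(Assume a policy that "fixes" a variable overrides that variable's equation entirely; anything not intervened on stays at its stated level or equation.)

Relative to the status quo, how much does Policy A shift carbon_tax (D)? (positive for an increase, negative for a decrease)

Baseline:
  L = 137
  D = 109 + 2·137 = 383
Policy A (L := 92):
  L = 92
  D = 109 + 2·92 = 293
Change in D: 293 − 383 = -90

-90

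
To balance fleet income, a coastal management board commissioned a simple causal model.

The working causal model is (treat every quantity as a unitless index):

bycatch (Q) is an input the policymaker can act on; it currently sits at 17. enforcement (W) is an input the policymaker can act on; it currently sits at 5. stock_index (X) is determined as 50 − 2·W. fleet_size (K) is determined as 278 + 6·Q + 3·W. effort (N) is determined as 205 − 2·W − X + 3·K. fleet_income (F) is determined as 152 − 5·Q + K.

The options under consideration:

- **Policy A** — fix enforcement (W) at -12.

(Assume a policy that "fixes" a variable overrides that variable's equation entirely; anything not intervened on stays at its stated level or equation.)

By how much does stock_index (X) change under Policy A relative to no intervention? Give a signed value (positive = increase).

Baseline:
  W = 5
  X = 50 − 2·5 = 40
Policy A (W := -12):
  W = -12
  X = 50 − 2·(-12) = 74
Change in X: 74 − 40 = 34

34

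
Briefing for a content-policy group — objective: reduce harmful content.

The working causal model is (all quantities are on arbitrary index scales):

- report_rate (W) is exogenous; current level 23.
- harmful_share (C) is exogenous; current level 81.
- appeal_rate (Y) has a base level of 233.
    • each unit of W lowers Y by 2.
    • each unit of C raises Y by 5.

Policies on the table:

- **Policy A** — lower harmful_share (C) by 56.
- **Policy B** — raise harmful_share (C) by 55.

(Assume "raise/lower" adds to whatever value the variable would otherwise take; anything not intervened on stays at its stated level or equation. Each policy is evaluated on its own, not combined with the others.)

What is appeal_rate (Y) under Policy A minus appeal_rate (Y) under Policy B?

Policy A (C − 56):
  W = 23
  C = 81 − 56 = 25
  Y = 233 − 2·23 + 5·25 = 312
Policy B (C + 55):
  W = 23
  C = 81 + 55 = 136
  Y = 233 − 2·23 + 5·136 = 867
Y: 312 − 867 = -555

-555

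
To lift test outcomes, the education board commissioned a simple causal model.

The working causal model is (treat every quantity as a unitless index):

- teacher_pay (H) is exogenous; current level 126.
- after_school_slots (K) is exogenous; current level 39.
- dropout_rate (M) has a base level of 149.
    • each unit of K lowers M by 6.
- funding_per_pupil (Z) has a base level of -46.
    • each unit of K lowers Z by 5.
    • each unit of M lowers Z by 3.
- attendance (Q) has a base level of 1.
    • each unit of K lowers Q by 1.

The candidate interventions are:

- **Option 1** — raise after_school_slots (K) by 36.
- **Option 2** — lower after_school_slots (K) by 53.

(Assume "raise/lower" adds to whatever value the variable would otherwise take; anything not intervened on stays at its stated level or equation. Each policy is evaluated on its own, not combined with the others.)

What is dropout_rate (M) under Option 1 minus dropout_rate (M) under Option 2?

Option 1 (K + 36):
  K = 39 + 36 = 75
  M = 149 − 6·75 = -301
Option 2 (K − 53):
  K = 39 − 53 = -14
  M = 149 − 6·(-14) = 233
M: -301 − 233 = -534

-534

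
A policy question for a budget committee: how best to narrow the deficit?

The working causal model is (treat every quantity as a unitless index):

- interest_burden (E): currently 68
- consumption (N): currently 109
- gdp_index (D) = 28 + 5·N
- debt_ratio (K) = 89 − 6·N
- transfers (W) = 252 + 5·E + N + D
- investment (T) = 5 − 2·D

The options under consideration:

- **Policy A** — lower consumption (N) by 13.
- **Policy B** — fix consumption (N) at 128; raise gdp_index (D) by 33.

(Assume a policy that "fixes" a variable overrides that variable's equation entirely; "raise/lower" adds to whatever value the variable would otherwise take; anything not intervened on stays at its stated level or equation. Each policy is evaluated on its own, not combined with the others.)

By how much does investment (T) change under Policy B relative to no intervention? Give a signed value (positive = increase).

-256

Baseline:
  N = 109
  D = 28 + 5·109 = 573
  T = 5 − 2·573 = -1141
Policy B (N := 128, D + 33):
  N = 128
  D = 28 + 5·128 (+33 from intervention) = 701
  T = 5 − 2·701 = -1397
Change in T: -1397 − (-1141) = -256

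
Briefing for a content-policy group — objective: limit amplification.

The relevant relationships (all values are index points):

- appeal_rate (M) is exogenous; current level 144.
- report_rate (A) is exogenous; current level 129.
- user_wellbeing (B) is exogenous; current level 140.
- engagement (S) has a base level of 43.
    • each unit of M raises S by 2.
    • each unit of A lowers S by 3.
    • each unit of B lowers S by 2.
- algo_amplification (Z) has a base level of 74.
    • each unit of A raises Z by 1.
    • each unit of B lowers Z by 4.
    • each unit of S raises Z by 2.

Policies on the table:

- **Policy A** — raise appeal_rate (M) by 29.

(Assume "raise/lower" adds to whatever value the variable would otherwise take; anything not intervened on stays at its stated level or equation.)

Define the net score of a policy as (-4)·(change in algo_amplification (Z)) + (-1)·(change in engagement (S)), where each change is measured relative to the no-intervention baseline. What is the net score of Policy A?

Baseline:
  M = 144
  A = 129
  B = 140
  S = 43 + 2·144 − 3·129 − 2·140 = -336
  Z = 74 + 129 − 4·140 + 2·(-336) = -1029
Policy A (M + 29):
  M = 144 + 29 = 173
  A = 129
  B = 140
  S = 43 + 2·173 − 3·129 − 2·140 = -278
  Z = 74 + 129 − 4·140 + 2·(-278) = -913
ΔZ = -913 − (-1029) = 116; ΔS = -278 − (-336) = 58
Score = (-4)·116 + (-1)·58 = -522

-522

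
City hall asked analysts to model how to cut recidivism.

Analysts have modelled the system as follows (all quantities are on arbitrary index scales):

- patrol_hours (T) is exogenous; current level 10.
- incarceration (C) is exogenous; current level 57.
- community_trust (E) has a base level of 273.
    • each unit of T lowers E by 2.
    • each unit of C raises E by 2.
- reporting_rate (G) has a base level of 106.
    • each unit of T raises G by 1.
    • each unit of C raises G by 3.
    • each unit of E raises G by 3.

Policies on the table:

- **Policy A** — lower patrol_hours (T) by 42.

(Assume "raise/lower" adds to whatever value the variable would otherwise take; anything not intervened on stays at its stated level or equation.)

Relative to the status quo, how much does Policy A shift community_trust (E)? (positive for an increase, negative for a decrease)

Baseline:
  T = 10
  C = 57
  E = 273 − 2·10 + 2·57 = 367
Policy A (T − 42):
  T = 10 − 42 = -32
  C = 57
  E = 273 − 2·(-32) + 2·57 = 451
Change in E: 451 − 367 = 84

84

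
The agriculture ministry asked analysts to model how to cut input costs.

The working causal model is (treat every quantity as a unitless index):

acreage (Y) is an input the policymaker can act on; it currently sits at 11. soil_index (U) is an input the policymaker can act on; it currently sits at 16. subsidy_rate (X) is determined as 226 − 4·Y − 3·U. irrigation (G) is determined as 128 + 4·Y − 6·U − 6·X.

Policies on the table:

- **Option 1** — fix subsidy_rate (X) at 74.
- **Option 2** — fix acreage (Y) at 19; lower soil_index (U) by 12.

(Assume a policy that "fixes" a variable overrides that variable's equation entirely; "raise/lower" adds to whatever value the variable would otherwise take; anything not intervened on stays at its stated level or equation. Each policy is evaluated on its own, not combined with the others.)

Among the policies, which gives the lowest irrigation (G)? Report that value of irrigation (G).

Option 1 (X := 74):
  Y = 11
  U = 16
  X = 74
  G = 128 + 4·11 − 6·16 − 6·74 = -368
Option 2 (Y := 19, U − 12):
  Y = 19
  U = 16 − 12 = 4
  X = 226 − 4·19 − 3·4 = 138
  G = 128 + 4·19 − 6·4 − 6·138 = -648
Comparing — Option 1: G=-368, Option 2: G=-648. Lowest is -648 (Option 2).

-648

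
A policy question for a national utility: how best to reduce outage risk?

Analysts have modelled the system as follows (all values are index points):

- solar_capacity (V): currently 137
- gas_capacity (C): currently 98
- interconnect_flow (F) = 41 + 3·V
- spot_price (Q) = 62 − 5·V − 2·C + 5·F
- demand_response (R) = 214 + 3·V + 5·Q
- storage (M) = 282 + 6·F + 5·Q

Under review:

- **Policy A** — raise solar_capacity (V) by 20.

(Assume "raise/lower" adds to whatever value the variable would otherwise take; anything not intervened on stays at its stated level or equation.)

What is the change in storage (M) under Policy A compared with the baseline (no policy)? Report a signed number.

1360

Baseline:
  V = 137
  C = 98
  F = 41 + 3·137 = 452
  Q = 62 − 5·137 − 2·98 + 5·452 = 1441
  M = 282 + 6·452 + 5·1441 = 10199
Policy A (V + 20):
  V = 137 + 20 = 157
  C = 98
  F = 41 + 3·157 = 512
  Q = 62 − 5·157 − 2·98 + 5·512 = 1641
  M = 282 + 6·512 + 5·1641 = 11559
Change in M: 11559 − 10199 = 1360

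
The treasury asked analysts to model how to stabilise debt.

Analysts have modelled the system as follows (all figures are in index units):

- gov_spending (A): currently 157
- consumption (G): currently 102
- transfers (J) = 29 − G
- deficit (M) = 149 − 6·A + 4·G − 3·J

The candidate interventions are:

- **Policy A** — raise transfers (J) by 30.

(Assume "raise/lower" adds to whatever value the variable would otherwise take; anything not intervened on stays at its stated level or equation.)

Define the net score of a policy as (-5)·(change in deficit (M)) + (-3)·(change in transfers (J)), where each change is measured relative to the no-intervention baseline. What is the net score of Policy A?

360

Baseline:
  A = 157
  G = 102
  J = 29 − 102 = -73
  M = 149 − 6·157 + 4·102 − 3·(-73) = -166
Policy A (J + 30):
  A = 157
  G = 102
  J = 29 − 102 (+30 from intervention) = -43
  M = 149 − 6·157 + 4·102 − 3·(-43) = -256
ΔM = -256 − (-166) = -90; ΔJ = -43 − (-73) = 30
Score = (-5)·(-90) + (-3)·30 = 360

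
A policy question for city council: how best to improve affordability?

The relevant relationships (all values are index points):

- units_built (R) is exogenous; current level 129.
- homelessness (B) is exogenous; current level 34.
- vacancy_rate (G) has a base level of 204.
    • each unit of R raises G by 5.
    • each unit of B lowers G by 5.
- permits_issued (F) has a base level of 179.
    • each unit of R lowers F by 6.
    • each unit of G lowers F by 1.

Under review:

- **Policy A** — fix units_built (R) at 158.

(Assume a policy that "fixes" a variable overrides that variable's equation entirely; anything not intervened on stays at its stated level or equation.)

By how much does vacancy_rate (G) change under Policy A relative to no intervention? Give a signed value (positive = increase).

145

Baseline:
  R = 129
  B = 34
  G = 204 + 5·129 − 5·34 = 679
Policy A (R := 158):
  R = 158
  B = 34
  G = 204 + 5·158 − 5·34 = 824
Change in G: 824 − 679 = 145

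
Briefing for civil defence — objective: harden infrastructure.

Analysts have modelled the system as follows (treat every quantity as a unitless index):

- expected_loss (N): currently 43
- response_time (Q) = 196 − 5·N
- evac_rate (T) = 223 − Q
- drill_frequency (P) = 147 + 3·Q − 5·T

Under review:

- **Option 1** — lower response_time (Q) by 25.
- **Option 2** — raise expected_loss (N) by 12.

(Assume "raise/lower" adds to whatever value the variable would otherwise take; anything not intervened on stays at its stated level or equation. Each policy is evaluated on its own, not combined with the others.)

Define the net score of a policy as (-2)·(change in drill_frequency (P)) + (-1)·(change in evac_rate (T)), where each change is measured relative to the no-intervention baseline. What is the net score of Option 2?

Baseline:
  N = 43
  Q = 196 − 5·43 = -19
  T = 223 − (-19) = 242
  P = 147 + 3·(-19) − 5·242 = -1120
Option 2 (N + 12):
  N = 43 + 12 = 55
  Q = 196 − 5·55 = -79
  T = 223 − (-79) = 302
  P = 147 + 3·(-79) − 5·302 = -1600
ΔP = -1600 − (-1120) = -480; ΔT = 302 − 242 = 60
Score = (-2)·(-480) + (-1)·60 = 900

900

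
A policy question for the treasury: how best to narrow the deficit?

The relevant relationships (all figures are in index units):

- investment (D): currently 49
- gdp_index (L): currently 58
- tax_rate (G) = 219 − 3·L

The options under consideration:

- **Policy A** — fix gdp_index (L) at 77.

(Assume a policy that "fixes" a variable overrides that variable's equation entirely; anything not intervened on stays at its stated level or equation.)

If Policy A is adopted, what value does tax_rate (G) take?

-12

Policy A (L := 77):
  L = 77
  G = 219 − 3·77 = -12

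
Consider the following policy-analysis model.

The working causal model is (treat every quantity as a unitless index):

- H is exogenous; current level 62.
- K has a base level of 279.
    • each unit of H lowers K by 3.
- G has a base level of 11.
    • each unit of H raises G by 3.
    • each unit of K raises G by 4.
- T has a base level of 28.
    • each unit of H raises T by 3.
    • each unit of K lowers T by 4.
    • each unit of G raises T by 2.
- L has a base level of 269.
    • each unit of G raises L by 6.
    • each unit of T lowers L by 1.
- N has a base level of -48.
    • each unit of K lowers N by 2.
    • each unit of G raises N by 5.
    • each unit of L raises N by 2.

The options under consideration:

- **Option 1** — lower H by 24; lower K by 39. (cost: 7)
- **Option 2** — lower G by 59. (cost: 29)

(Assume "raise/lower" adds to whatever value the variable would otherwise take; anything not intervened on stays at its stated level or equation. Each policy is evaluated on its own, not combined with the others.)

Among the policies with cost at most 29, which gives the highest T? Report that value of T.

Option 1 (H − 24, K − 39):
  H = 62 − 24 = 38
  K = 279 − 3·38 (−39 from intervention) = 126
  G = 11 + 3·38 + 4·126 = 629
  T = 28 + 3·38 − 4·126 + 2·629 = 896
Option 2 (G − 59):
  H = 62
  K = 279 − 3·62 = 93
  G = 11 + 3·62 + 4·93 (−59 from intervention) = 510
  T = 28 + 3·62 − 4·93 + 2·510 = 862
Comparing — Option 1: T=896, Option 2: T=862. Highest is 896 (Option 1).

896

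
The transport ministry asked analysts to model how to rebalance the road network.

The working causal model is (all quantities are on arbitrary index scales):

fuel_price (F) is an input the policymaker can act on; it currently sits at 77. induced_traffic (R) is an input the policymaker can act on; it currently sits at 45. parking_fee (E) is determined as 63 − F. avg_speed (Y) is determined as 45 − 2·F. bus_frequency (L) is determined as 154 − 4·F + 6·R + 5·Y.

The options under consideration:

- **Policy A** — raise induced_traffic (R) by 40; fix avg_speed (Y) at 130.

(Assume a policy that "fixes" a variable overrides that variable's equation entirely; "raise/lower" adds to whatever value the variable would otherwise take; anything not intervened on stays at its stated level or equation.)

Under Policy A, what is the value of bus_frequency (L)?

Policy A (R + 40, Y := 130):
  F = 77
  R = 45 + 40 = 85
  Y = 130
  L = 154 − 4·77 + 6·85 + 5·130 = 1006

1006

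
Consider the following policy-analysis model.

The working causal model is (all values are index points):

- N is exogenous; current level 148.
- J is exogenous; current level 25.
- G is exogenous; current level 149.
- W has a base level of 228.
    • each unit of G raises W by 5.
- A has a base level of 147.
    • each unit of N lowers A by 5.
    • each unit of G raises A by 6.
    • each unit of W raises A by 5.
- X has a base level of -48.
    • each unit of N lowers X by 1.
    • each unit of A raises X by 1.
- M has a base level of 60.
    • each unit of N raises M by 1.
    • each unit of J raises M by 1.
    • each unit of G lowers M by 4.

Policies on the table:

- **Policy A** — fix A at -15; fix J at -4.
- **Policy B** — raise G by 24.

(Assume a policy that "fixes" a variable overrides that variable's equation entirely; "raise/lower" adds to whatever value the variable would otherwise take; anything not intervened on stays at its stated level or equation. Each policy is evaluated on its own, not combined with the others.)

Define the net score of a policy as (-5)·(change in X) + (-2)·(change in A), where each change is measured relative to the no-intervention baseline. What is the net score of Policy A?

Baseline:
  N = 148
  G = 149
  W = 228 + 5·149 = 973
  A = 147 − 5·148 + 6·149 + 5·973 = 5166
  X = -48 − 148 + 5166 = 4970
Policy A (A := -15, J := -4):
  N = 148
  G = 149
  W = 228 + 5·149 = 973
  A = -15
  X = -48 − 148 + (-15) = -211
ΔX = -211 − 4970 = -5181; ΔA = -15 − 5166 = -5181
Score = (-5)·(-5181) + (-2)·(-5181) = 36267

36267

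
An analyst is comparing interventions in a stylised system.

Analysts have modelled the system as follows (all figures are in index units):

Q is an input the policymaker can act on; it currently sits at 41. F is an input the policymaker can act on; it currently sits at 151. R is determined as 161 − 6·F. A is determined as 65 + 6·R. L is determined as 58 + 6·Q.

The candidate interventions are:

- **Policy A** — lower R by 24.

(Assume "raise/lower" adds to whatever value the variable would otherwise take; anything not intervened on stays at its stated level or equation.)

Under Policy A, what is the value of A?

Policy A (R − 24):
  F = 151
  R = 161 − 6·151 (−24 from intervention) = -769
  A = 65 + 6·(-769) = -4549

-4549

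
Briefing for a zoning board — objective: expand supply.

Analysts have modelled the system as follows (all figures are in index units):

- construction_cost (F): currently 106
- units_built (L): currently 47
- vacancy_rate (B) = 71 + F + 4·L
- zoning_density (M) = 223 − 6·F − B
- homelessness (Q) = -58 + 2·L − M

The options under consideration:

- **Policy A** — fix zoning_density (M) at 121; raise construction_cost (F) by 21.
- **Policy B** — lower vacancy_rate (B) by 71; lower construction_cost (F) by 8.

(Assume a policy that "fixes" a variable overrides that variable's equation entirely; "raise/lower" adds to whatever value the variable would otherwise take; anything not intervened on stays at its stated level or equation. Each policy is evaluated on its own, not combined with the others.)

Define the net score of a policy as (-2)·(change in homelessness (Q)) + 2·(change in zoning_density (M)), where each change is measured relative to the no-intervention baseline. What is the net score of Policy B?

508

Baseline:
  F = 106
  L = 47
  B = 71 + 106 + 4·47 = 365
  M = 223 − 6·106 − 365 = -778
  Q = -58 + 2·47 − (-778) = 814
Policy B (B − 71, F − 8):
  F = 106 − 8 = 98
  L = 47
  B = 71 + 98 + 4·47 (−71 from intervention) = 286
  M = 223 − 6·98 − 286 = -651
  Q = -58 + 2·47 − (-651) = 687
ΔQ = 687 − 814 = -127; ΔM = -651 − (-778) = 127
Score = (-2)·(-127) + 2·127 = 508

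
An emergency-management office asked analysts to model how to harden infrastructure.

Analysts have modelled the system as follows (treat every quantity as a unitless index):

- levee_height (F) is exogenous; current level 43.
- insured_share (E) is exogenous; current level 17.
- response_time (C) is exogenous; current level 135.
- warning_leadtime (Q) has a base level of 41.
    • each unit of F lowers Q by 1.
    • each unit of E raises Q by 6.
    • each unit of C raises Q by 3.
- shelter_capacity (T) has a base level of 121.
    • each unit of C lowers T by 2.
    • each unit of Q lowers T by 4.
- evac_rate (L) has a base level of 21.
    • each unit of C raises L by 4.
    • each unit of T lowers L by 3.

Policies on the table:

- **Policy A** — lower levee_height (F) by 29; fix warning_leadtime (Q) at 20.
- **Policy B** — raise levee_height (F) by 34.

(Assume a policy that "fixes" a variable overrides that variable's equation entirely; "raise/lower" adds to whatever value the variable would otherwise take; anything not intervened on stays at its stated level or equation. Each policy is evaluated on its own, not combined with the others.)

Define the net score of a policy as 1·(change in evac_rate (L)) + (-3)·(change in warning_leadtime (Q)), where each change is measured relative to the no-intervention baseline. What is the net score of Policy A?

Baseline:
  F = 43
  E = 17
  C = 135
  Q = 41 − 43 + 6·17 + 3·135 = 505
  T = 121 − 2·135 − 4·505 = -2169
  L = 21 + 4·135 − 3·(-2169) = 7068
Policy A (F − 29, Q := 20):
  F = 43 − 29 = 14
  E = 17
  C = 135
  Q = 20
  T = 121 − 2·135 − 4·20 = -229
  L = 21 + 4·135 − 3·(-229) = 1248
ΔL = 1248 − 7068 = -5820; ΔQ = 20 − 505 = -485
Score = 1·(-5820) + (-3)·(-485) = -4365

-4365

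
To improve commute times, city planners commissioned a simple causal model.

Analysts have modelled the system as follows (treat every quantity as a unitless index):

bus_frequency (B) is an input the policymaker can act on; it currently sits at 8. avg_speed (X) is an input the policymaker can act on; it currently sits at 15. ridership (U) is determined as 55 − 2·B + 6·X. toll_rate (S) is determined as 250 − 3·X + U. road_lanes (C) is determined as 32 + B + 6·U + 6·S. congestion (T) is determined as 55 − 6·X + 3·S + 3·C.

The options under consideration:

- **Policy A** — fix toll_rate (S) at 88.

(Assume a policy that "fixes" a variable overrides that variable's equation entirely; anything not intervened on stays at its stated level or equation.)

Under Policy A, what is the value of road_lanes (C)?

1342

Policy A (S := 88):
  B = 8
  X = 15
  U = 55 − 2·8 + 6·15 = 129
  S = 88
  C = 32 + 8 + 6·129 + 6·88 = 1342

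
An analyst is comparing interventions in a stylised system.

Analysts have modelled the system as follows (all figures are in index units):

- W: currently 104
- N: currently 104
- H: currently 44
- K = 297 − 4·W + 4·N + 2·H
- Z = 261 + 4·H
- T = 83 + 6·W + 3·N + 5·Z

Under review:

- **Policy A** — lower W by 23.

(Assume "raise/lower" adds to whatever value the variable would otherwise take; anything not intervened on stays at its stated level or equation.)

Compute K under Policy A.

Policy A (W − 23):
  W = 104 − 23 = 81
  N = 104
  H = 44
  K = 297 − 4·81 + 4·104 + 2·44 = 477

477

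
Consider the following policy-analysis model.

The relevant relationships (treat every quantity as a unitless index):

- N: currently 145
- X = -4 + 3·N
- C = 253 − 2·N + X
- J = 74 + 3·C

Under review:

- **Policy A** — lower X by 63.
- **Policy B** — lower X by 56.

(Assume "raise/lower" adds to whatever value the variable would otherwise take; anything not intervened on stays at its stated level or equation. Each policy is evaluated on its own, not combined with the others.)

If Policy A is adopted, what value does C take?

331

Policy A (X − 63):
  N = 145
  X = -4 + 3·145 (−63 from intervention) = 368
  C = 253 − 2·145 + 368 = 331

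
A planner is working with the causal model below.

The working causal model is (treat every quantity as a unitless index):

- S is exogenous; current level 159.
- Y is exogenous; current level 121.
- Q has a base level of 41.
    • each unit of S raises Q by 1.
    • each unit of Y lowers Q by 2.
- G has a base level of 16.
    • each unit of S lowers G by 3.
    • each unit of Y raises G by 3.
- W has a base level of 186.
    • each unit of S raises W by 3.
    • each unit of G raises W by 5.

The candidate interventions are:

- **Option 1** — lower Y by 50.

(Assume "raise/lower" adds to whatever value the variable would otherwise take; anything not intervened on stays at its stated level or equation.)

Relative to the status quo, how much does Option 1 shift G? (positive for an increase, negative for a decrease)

-150

Baseline:
  S = 159
  Y = 121
  G = 16 − 3·159 + 3·121 = -98
Option 1 (Y − 50):
  S = 159
  Y = 121 − 50 = 71
  G = 16 − 3·159 + 3·71 = -248
Change in G: -248 − (-98) = -150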